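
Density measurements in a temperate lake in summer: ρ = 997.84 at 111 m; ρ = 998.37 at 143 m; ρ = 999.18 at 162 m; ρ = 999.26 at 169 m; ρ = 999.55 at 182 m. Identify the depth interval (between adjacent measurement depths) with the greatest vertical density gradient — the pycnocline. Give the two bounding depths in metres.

Compute the density gradient over each adjacent pair:
  111–143 m: Δρ/Δz = 0.53/32 = 0.017 kg m⁻⁴
  143–162 m: Δρ/Δz = 0.81/19 = 0.043 kg m⁻⁴
  162–169 m: Δρ/Δz = 0.08/7 = 0.011 kg m⁻⁴
  169–182 m: Δρ/Δz = 0.29/13 = 0.022 kg m⁻⁴
The largest gradient is in the 143–162 m interval — the pycnocline.

143–162 m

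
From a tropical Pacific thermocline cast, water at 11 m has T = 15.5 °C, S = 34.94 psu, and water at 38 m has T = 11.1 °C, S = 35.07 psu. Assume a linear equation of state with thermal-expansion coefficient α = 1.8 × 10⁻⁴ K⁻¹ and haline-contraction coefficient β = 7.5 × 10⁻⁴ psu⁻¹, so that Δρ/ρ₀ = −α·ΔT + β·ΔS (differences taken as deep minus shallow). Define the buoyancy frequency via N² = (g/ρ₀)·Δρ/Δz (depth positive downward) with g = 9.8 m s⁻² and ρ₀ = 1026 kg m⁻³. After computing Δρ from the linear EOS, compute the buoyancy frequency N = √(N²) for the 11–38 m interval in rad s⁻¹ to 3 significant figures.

0.0180 rad s⁻¹

ΔT = -4.4 K, ΔS = +0.13 psu (deep − shallow).
Δρ/ρ₀ = −αΔT + βΔS = 7.92 × 10⁻⁴ + 9.75 × 10⁻⁵ = 8.895 × 10⁻⁴, so Δρ ≈ 0.9126 kg m⁻³.
N² = (g/ρ₀)·Δρ/Δz = g·(Δρ/ρ₀)/Δz = 9.8 × 8.895 × 10⁻⁴ / 27 = 3.2286 × 10⁻⁴ s⁻².
N = √(3.2286 × 10⁻⁴) = 0.017968 rad s⁻¹ ≈ 0.0180 rad s⁻¹.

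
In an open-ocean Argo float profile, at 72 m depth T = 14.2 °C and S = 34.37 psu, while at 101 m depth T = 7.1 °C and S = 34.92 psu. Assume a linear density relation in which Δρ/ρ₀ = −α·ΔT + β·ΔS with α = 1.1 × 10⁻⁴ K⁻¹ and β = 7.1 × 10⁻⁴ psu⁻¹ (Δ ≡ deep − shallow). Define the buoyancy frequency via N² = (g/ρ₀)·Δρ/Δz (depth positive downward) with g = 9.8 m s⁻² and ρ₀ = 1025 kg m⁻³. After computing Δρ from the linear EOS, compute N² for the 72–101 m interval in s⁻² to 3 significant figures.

ΔT = -7.1 K, ΔS = +0.55 psu (deep − shallow).
Δρ/ρ₀ = −αΔT + βΔS = 7.81 × 10⁻⁴ + 3.905 × 10⁻⁴ = 1.1715 × 10⁻³, so Δρ ≈ 1.201 kg m⁻³.
N² = (g/ρ₀)·Δρ/Δz = g·(Δρ/ρ₀)/Δz = 9.8 × 1.1715 × 10⁻³ / 29 = 3.9589 × 10⁻⁴ s⁻² ≈ 3.96 × 10⁻⁴ s⁻².

3.96 × 10⁻⁴ s⁻²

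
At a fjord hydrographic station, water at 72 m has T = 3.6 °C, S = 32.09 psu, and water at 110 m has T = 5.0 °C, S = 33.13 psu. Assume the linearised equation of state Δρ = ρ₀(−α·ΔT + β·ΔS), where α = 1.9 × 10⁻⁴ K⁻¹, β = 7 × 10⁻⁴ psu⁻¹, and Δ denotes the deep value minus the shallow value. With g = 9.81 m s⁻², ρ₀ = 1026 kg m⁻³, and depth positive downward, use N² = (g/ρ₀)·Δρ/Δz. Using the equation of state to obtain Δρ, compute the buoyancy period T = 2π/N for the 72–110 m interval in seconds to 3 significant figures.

ΔT = +1.4 K, ΔS = +1.04 psu (deep − shallow).
Δρ/ρ₀ = −αΔT + βΔS = -2.66 × 10⁻⁴ + 7.28 × 10⁻⁴ = 4.62 × 10⁻⁴, so Δρ ≈ 0.4740 kg m⁻³.
N² = (g/ρ₀)·Δρ/Δz = g·(Δρ/ρ₀)/Δz = 9.81 × 4.62 × 10⁻⁴ / 38 = 1.1927 × 10⁻⁴ s⁻².
N = √(1.1927 × 10⁻⁴) = 0.010921 rad s⁻¹ → T = 2π/N = 575.33 s ≈ 575 s.

575 s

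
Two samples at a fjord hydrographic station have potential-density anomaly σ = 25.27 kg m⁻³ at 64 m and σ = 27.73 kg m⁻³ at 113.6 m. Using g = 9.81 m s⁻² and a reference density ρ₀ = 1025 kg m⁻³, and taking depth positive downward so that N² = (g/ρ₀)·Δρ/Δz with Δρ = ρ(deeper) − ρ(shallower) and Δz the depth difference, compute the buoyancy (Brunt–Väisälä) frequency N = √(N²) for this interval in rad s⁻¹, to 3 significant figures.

0.0218 rad s⁻¹

Δρ = 1027.73 − 1025.27 = 2.46 kg m⁻³ over Δz = 113.6 − 64 = 49.6 m.
N² = (9.81/1025) × (2.46/49.6) = 4.7468 × 10⁻⁴ s⁻².
N = √(4.7468 × 10⁻⁴) = 0.021787 rad s⁻¹ ≈ 0.0218 rad s⁻¹.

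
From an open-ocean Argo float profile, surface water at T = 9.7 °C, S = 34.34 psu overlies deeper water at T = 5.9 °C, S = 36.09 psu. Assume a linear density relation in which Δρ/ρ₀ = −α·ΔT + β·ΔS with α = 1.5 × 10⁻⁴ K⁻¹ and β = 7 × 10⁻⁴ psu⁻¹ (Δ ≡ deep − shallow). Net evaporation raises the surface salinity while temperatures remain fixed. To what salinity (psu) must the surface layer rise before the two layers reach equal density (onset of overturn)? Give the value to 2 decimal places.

Neutral buoyancy requires −α(T_deep − T_surf) + β(S_deep − S_surf′) = 0.
S_surf′ = S_deep − (α/β)·ΔT = 36.09 − (1.5 × 10⁻⁴/7 × 10⁻⁴)·(-3.8) = 36.9043 psu.
Increase required: 36.9043 − 34.34 = 2.5643 psu.

36.90 psu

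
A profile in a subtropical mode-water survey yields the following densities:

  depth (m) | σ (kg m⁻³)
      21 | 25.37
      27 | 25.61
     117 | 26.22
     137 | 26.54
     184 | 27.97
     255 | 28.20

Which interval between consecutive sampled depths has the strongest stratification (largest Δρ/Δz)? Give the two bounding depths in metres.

Compute the density gradient over each adjacent pair:
  21–27 m: Δρ/Δz = 0.24/6 = 0.040 kg m⁻⁴
  27–117 m: Δρ/Δz = 0.61/90 = 6.8 × 10⁻³ kg m⁻⁴
  117–137 m: Δρ/Δz = 0.32/20 = 0.016 kg m⁻⁴
  137–184 m: Δρ/Δz = 1.43/47 = 0.030 kg m⁻⁴
  184–255 m: Δρ/Δz = 0.23/71 = 3.2 × 10⁻³ kg m⁻⁴
The largest gradient is in the 21–27 m interval — the pycnocline.

21–27 m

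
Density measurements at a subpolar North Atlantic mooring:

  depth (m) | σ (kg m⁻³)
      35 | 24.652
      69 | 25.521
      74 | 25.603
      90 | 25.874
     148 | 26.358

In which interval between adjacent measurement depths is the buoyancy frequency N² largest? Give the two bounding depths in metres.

Compute the density gradient over each adjacent pair:
  35–69 m: Δρ/Δz = 0.869/34 = 0.026 kg m⁻⁴
  69–74 m: Δρ/Δz = 0.082/5 = 0.016 kg m⁻⁴
  74–90 m: Δρ/Δz = 0.271/16 = 0.017 kg m⁻⁴
  90–148 m: Δρ/Δz = 0.484/58 = 8.3 × 10⁻³ kg m⁻⁴
The largest gradient is in the 35–69 m interval — the pycnocline.

35–69 m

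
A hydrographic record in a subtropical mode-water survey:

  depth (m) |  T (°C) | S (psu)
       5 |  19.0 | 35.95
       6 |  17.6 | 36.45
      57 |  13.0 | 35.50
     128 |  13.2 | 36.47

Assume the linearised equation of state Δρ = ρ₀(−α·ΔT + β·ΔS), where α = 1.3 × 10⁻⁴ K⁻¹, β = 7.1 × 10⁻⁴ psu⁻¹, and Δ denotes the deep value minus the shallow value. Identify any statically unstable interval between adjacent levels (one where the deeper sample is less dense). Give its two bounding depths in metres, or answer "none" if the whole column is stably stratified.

6–57 m

Evaluate Δρ/ρ₀ = −αΔT + βΔS across each adjacent pair:
  5–6 m: −αΔT+βΔS = −(1.3 × 10⁻⁴)(-1.4)+(7.1 × 10⁻⁴)(+0.50) = 5.4 × 10⁻⁴ → stable
  6–57 m: −αΔT+βΔS = −(1.3 × 10⁻⁴)(-4.6)+(7.1 × 10⁻⁴)(-0.95) = -7.7 × 10⁻⁵ → UNSTABLE
  57–128 m: −αΔT+βΔS = −(1.3 × 10⁻⁴)(+0.2)+(7.1 × 10⁻⁴)(+0.97) = 6.6 × 10⁻⁴ → stable
The 6–57 m interval has Δρ < 0: lighter water underlies denser water.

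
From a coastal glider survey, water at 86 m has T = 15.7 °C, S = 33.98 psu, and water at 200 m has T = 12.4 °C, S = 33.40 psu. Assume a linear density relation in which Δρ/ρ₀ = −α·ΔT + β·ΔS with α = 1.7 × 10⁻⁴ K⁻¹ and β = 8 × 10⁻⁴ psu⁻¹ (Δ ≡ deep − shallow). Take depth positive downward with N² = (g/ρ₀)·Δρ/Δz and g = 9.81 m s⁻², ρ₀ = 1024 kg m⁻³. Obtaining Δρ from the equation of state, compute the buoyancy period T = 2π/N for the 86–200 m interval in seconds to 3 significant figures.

2.17 × 10³ s

ΔT = -3.3 K, ΔS = -0.58 psu (deep − shallow).
Δρ/ρ₀ = −αΔT + βΔS = 5.61 × 10⁻⁴ − 4.64 × 10⁻⁴ = 9.70 × 10⁻⁵, so Δρ ≈ 0.09933 kg m⁻³.
N² = (g/ρ₀)·Δρ/Δz = g·(Δρ/ρ₀)/Δz = 9.81 × 9.70 × 10⁻⁵ / 114 = 8.3471 × 10⁻⁶ s⁻².
N = √(8.3471 × 10⁻⁶) = 2.8891 × 10⁻³ rad s⁻¹ → T = 2π/N = 2.1748 × 10³ s ≈ 2.17 × 10³ s.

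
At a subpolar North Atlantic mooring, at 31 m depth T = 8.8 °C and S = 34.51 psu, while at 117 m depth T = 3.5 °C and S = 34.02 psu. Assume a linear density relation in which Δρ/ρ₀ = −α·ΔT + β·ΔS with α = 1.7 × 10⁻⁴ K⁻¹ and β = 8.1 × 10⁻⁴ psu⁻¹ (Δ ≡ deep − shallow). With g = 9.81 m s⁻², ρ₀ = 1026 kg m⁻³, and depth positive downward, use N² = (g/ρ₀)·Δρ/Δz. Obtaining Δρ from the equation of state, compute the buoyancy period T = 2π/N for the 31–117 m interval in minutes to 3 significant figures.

13.8 min

ΔT = -5.3 K, ΔS = -0.49 psu (deep − shallow).
Δρ/ρ₀ = −αΔT + βΔS = 9.01 × 10⁻⁴ − 3.969 × 10⁻⁴ = 5.041 × 10⁻⁴, so Δρ ≈ 0.5172 kg m⁻³.
N² = (g/ρ₀)·Δρ/Δz = g·(Δρ/ρ₀)/Δz = 9.81 × 5.041 × 10⁻⁴ / 86 = 5.7503 × 10⁻⁵ s⁻².
N = √(5.7503 × 10⁻⁵) = 7.5831 × 10⁻³ rad s⁻¹ → T = 2π/N = 828.58 s = 13.810 min ≈ 13.8 min.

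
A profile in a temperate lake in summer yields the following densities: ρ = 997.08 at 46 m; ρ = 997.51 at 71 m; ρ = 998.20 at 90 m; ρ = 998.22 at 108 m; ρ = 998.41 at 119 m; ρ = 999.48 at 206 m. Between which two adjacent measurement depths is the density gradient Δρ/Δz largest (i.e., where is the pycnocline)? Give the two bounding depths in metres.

Compute the density gradient over each adjacent pair:
  46–71 m: Δρ/Δz = 0.43/25 = 0.017 kg m⁻⁴
  71–90 m: Δρ/Δz = 0.69/19 = 0.036 kg m⁻⁴
  90–108 m: Δρ/Δz = 0.02/18 = 1.1 × 10⁻³ kg m⁻⁴
  108–119 m: Δρ/Δz = 0.19/11 = 0.017 kg m⁻⁴
  119–206 m: Δρ/Δz = 1.07/87 = 0.012 kg m⁻⁴
The largest gradient is in the 71–90 m interval — the pycnocline.

71–90 m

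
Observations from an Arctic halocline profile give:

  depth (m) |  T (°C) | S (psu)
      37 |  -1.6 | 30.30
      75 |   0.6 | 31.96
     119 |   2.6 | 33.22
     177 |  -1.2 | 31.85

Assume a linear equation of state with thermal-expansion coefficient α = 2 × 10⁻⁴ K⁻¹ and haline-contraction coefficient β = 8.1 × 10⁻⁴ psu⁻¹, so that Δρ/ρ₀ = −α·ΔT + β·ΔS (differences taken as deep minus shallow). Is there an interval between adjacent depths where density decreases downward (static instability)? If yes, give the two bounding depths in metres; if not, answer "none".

Evaluate Δρ/ρ₀ = −αΔT + βΔS across each adjacent pair:
  37–75 m: −αΔT+βΔS = −(2 × 10⁻⁴)(+2.2)+(8.1 × 10⁻⁴)(+1.66) = 9.0 × 10⁻⁴ → stable
  75–119 m: −αΔT+βΔS = −(2 × 10⁻⁴)(+2.0)+(8.1 × 10⁻⁴)(+1.26) = 6.2 × 10⁻⁴ → stable
  119–177 m: −αΔT+βΔS = −(2 × 10⁻⁴)(-3.8)+(8.1 × 10⁻⁴)(-1.37) = -3.5 × 10⁻⁴ → UNSTABLE
The 119–177 m interval has Δρ < 0: lighter water underlies denser water.

119–177 m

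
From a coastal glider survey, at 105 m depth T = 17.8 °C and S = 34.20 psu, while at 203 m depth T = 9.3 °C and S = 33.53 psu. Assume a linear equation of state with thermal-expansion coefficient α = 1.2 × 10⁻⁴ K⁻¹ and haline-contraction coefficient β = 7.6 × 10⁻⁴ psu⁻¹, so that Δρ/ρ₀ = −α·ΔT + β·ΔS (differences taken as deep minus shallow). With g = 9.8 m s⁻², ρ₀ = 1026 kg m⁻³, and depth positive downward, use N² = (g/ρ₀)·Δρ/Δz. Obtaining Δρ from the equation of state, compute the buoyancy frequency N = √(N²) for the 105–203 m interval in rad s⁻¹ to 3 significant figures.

7.15 × 10⁻³ rad s⁻¹

ΔT = -8.5 K, ΔS = -0.67 psu (deep − shallow).
Δρ/ρ₀ = −αΔT + βΔS = 1.02 × 10⁻³ − 5.092 × 10⁻⁴ = 5.108 × 10⁻⁴, so Δρ ≈ 0.5241 kg m⁻³.
N² = (g/ρ₀)·Δρ/Δz = g·(Δρ/ρ₀)/Δz = 9.8 × 5.108 × 10⁻⁴ / 98 = 5.1080 × 10⁻⁵ s⁻².
N = √(5.1080 × 10⁻⁵) = 7.1470 × 10⁻³ rad s⁻¹ ≈ 7.15 × 10⁻³ rad s⁻¹.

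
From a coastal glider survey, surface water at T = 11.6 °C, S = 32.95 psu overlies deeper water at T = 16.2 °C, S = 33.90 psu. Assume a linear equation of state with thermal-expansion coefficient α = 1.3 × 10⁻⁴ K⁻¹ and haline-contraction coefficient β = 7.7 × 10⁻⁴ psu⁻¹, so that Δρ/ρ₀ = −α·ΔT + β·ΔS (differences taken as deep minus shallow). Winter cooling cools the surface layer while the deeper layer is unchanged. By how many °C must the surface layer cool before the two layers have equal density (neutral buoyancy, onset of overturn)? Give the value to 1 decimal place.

1.0 °C

Neutral buoyancy requires Δρ = 0, i.e. −α(T_deep − T_surf′) + β(S_deep − S_surf) = 0.
T_surf′ = T_deep − (β/α)·ΔS = 16.2 − (7.7 × 10⁻⁴/1.3 × 10⁻⁴)·(+0.95) = 10.573 °C.
Cooling required: 11.6 − (10.573) = 1.027 °C.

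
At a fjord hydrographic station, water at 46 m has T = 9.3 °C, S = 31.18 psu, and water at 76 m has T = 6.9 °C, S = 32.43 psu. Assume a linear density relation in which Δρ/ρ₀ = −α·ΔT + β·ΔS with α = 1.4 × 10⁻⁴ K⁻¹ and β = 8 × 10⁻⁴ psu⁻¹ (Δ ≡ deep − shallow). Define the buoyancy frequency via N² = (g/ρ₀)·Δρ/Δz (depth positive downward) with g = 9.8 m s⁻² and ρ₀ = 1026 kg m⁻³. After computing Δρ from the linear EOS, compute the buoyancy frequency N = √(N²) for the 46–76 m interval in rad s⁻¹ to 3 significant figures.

ΔT = -2.4 K, ΔS = +1.25 psu (deep − shallow).
Δρ/ρ₀ = −αΔT + βΔS = 3.36 × 10⁻⁴ + 1.00 × 10⁻³ = 1.336 × 10⁻³, so Δρ ≈ 1.371 kg m⁻³.
N² = (g/ρ₀)·Δρ/Δz = g·(Δρ/ρ₀)/Δz = 9.8 × 1.336 × 10⁻³ / 30 = 4.3643 × 10⁻⁴ s⁻².
N = √(4.3643 × 10⁻⁴) = 0.020891 rad s⁻¹ ≈ 0.0209 rad s⁻¹.

0.0209 rad s⁻¹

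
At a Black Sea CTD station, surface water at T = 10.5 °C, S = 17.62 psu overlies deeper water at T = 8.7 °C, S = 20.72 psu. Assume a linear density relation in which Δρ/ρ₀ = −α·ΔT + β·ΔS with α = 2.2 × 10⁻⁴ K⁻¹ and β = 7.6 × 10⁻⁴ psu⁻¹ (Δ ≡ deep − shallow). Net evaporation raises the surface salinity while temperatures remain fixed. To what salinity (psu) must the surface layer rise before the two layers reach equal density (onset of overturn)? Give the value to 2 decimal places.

Neutral buoyancy requires −α(T_deep − T_surf) + β(S_deep − S_surf′) = 0.
S_surf′ = S_deep − (α/β)·ΔT = 20.72 − (2.2 × 10⁻⁴/7.6 × 10⁻⁴)·(-1.8) = 21.2411 psu.
Increase required: 21.2411 − 17.62 = 3.6211 psu.

21.24 psu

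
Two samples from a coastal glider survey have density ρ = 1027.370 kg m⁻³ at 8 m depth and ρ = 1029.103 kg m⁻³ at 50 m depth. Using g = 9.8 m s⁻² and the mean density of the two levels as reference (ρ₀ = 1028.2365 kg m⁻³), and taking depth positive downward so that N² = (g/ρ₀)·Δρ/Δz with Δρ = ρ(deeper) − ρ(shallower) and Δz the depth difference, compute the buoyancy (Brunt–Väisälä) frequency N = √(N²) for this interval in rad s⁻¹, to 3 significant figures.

Δρ = 1029.103 − 1027.370 = 1.733 kg m⁻³ over Δz = 50 − 8 = 42 m.
N² = (9.8/1028.2365) × (1.733/42) = 3.9326 × 10⁻⁴ s⁻².
N = √(3.9326 × 10⁻⁴) = 0.019831 rad s⁻¹ ≈ 0.0198 rad s⁻¹.

0.0198 rad s⁻¹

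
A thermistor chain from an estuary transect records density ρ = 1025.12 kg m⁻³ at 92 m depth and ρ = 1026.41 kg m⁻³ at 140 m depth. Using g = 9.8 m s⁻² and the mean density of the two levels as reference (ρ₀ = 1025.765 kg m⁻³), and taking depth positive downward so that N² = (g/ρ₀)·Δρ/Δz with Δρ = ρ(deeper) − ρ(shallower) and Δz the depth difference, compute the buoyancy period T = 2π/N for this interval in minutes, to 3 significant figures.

6.54 min

Δρ = 1026.41 − 1025.12 = 1.29 kg m⁻³ over Δz = 140 − 92 = 48 m.
N² = (9.8/1025.765) × (1.29/48) = 2.5676 × 10⁻⁴ s⁻².
N = √(2.5676 × 10⁻⁴) = 0.016024 rad s⁻¹, so T = 2π/N = 392.11 s = 6.5352 min ≈ 6.54 min.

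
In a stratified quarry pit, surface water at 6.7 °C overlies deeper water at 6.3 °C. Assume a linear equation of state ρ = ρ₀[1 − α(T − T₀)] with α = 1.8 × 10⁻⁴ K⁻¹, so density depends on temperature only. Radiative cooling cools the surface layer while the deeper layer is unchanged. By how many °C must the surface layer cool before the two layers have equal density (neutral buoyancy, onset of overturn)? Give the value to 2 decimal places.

With temperature the only control, equal density requires T_surf′ = T_deep.
T_surf′ = 6.3 °C.
Cooling required: 6.7 − 6.3 = 0.40 °C.

0.40 °C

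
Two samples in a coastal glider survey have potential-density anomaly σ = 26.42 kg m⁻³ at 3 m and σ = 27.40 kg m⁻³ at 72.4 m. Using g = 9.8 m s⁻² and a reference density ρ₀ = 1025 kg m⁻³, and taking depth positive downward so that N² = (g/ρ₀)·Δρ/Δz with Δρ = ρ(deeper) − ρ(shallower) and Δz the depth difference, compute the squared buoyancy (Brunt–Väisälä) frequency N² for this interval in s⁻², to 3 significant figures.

1.35 × 10⁻⁴ s⁻²

Δρ = 1027.40 − 1026.42 = 0.98 kg m⁻³ over Δz = 72.4 − 3 = 69.4 m.
N² = (9.8/1025) × (0.98/69.4) = 1.3501 × 10⁻⁴ s⁻² ≈ 1.35 × 10⁻⁴ s⁻².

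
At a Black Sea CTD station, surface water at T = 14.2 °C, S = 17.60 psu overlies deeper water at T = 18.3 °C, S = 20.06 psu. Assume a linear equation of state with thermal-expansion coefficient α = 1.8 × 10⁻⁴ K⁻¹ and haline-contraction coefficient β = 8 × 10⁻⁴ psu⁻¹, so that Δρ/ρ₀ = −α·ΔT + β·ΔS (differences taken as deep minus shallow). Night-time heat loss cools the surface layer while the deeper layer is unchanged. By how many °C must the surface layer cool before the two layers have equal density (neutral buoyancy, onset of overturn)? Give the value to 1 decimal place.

Neutral buoyancy requires Δρ = 0, i.e. −α(T_deep − T_surf′) + β(S_deep − S_surf) = 0.
T_surf′ = T_deep − (β/α)·ΔS = 18.3 − (8 × 10⁻⁴/1.8 × 10⁻⁴)·(+2.46) = 7.367 °C.
Cooling required: 14.2 − (7.367) = 6.833 °C.

6.8 °C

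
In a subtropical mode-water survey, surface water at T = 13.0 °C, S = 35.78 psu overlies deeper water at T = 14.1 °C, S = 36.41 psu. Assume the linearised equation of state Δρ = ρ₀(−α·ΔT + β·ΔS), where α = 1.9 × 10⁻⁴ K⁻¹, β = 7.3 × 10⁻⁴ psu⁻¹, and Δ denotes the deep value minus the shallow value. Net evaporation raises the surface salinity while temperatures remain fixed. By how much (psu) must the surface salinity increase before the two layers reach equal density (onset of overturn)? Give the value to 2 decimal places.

0.34 psu

Neutral buoyancy requires −α(T_deep − T_surf) + β(S_deep − S_surf′) = 0.
S_surf′ = S_deep − (α/β)·ΔT = 36.41 − (1.9 × 10⁻⁴/7.3 × 10⁻⁴)·(+1.1) = 36.1237 psu.
Increase required: 36.1237 − 35.78 = 0.3437 psu.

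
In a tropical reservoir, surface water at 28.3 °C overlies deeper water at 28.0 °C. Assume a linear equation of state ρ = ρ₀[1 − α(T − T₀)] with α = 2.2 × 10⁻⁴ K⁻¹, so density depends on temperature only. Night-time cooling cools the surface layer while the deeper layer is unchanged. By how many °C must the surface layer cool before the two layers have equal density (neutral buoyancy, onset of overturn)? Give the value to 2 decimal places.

0.30 °C

With temperature the only control, equal density requires T_surf′ = T_deep.
T_surf′ = 28.0 °C.
Cooling required: 28.3 − 28.0 = 0.30 °C.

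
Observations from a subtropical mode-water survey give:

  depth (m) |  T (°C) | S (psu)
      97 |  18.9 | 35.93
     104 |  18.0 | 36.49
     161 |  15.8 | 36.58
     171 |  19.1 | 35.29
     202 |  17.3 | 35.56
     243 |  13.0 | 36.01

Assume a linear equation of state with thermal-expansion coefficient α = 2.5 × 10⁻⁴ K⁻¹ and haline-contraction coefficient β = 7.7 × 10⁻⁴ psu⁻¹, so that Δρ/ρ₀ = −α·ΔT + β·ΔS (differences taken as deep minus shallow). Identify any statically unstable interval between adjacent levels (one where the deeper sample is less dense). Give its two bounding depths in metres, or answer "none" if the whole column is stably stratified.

161–171 m

Evaluate Δρ/ρ₀ = −αΔT + βΔS across each adjacent pair:
  97–104 m: −αΔT+βΔS = −(2.5 × 10⁻⁴)(-0.9)+(7.7 × 10⁻⁴)(+0.56) = 6.6 × 10⁻⁴ → stable
  104–161 m: −αΔT+βΔS = −(2.5 × 10⁻⁴)(-2.2)+(7.7 × 10⁻⁴)(+0.09) = 6.2 × 10⁻⁴ → stable
  161–171 m: −αΔT+βΔS = −(2.5 × 10⁻⁴)(+3.3)+(7.7 × 10⁻⁴)(-1.29) = -1.8 × 10⁻³ → UNSTABLE
  171–202 m: −αΔT+βΔS = −(2.5 × 10⁻⁴)(-1.8)+(7.7 × 10⁻⁴)(+0.27) = 6.6 × 10⁻⁴ → stable
  202–243 m: −αΔT+βΔS = −(2.5 × 10⁻⁴)(-4.3)+(7.7 × 10⁻⁴)(+0.45) = 1.4 × 10⁻³ → stable
The 161–171 m interval has Δρ < 0: lighter water underlies denser water.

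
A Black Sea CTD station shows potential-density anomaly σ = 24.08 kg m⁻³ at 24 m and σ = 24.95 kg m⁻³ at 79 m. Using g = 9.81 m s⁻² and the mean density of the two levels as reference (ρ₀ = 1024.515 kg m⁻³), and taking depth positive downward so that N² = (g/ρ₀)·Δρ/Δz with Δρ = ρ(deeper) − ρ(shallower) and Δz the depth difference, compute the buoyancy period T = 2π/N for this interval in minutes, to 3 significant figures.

8.51 min

Δρ = 1024.95 − 1024.08 = 0.87 kg m⁻³ over Δz = 79 − 24 = 55 m.
N² = (9.81/1024.515) × (0.87/55) = 1.5146 × 10⁻⁴ s⁻².
N = √(1.5146 × 10⁻⁴) = 0.012307 rad s⁻¹, so T = 2π/N = 510.54 s = 8.5090 min ≈ 8.51 min.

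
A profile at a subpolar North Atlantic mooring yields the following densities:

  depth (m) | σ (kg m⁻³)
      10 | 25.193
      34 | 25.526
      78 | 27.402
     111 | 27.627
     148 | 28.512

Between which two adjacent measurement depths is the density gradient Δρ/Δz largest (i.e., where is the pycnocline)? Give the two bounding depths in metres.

Compute the density gradient over each adjacent pair:
  10–34 m: Δρ/Δz = 0.333/24 = 0.014 kg m⁻⁴
  34–78 m: Δρ/Δz = 1.876/44 = 0.043 kg m⁻⁴
  78–111 m: Δρ/Δz = 0.225/33 = 6.8 × 10⁻³ kg m⁻⁴
  111–148 m: Δρ/Δz = 0.885/37 = 0.024 kg m⁻⁴
The largest gradient is in the 34–78 m interval — the pycnocline.

34–78 m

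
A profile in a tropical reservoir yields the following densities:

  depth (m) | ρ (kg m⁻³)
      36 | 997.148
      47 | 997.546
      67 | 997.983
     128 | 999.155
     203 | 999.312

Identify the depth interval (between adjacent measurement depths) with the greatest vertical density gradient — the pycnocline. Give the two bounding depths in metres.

Compute the density gradient over each adjacent pair:
  36–47 m: Δρ/Δz = 0.398/11 = 0.036 kg m⁻⁴
  47–67 m: Δρ/Δz = 0.437/20 = 0.022 kg m⁻⁴
  67–128 m: Δρ/Δz = 1.172/61 = 0.019 kg m⁻⁴
  128–203 m: Δρ/Δz = 0.157/75 = 2.1 × 10⁻³ kg m⁻⁴
The largest gradient is in the 36–47 m interval — the pycnocline.

36–47 m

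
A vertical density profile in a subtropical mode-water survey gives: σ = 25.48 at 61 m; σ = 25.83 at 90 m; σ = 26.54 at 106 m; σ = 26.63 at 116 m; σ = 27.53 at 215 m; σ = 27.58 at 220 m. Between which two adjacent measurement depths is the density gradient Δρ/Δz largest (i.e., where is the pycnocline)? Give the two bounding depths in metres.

90–106 m

Compute the density gradient over each adjacent pair:
  61–90 m: Δρ/Δz = 0.35/29 = 0.012 kg m⁻⁴
  90–106 m: Δρ/Δz = 0.71/16 = 0.044 kg m⁻⁴
  106–116 m: Δρ/Δz = 0.09/10 = 9.0 × 10⁻³ kg m⁻⁴
  116–215 m: Δρ/Δz = 0.90/99 = 9.1 × 10⁻³ kg m⁻⁴
  215–220 m: Δρ/Δz = 0.05/5 = 0.010 kg m⁻⁴
The largest gradient is in the 90–106 m interval — the pycnocline.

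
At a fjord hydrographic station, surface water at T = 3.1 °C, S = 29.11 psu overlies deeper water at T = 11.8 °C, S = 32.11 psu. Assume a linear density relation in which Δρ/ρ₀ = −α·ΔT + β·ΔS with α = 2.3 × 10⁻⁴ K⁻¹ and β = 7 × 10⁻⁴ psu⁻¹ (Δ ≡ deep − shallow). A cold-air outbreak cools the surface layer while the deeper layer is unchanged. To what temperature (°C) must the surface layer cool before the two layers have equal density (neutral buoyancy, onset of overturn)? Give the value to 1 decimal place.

2.7 °C

Neutral buoyancy requires Δρ = 0, i.e. −α(T_deep − T_surf′) + β(S_deep − S_surf) = 0.
T_surf′ = T_deep − (β/α)·ΔS = 11.8 − (7 × 10⁻⁴/2.3 × 10⁻⁴)·(+3.00) = 2.670 °C.
Cooling required: 3.1 − (2.670) = 0.430 °C.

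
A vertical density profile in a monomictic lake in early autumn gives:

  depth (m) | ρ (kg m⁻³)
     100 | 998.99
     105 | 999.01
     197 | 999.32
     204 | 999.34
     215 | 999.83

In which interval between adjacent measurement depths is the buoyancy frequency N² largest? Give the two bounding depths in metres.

204–215 m

Compute the density gradient over each adjacent pair:
  100–105 m: Δρ/Δz = 0.02/5 = 4.0 × 10⁻³ kg m⁻⁴
  105–197 m: Δρ/Δz = 0.31/92 = 3.4 × 10⁻³ kg m⁻⁴
  197–204 m: Δρ/Δz = 0.02/7 = 2.9 × 10⁻³ kg m⁻⁴
  204–215 m: Δρ/Δz = 0.49/11 = 0.045 kg m⁻⁴
The largest gradient is in the 204–215 m interval — the pycnocline.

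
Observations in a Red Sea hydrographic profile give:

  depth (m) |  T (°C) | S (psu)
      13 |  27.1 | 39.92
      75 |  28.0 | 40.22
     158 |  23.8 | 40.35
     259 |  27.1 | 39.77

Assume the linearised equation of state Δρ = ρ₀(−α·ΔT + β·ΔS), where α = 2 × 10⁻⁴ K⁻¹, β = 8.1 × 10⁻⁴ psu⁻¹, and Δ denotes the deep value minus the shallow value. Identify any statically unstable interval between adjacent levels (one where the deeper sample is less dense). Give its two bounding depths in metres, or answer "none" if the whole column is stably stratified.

158–259 m

Evaluate Δρ/ρ₀ = −αΔT + βΔS across each adjacent pair:
  13–75 m: −αΔT+βΔS = −(2 × 10⁻⁴)(+0.9)+(8.1 × 10⁻⁴)(+0.30) = 6.3 × 10⁻⁵ → stable
  75–158 m: −αΔT+βΔS = −(2 × 10⁻⁴)(-4.2)+(8.1 × 10⁻⁴)(+0.13) = 9.5 × 10⁻⁴ → stable
  158–259 m: −αΔT+βΔS = −(2 × 10⁻⁴)(+3.3)+(8.1 × 10⁻⁴)(-0.58) = -1.1 × 10⁻³ → UNSTABLE
The 158–259 m interval has Δρ < 0: lighter water underlies denser water.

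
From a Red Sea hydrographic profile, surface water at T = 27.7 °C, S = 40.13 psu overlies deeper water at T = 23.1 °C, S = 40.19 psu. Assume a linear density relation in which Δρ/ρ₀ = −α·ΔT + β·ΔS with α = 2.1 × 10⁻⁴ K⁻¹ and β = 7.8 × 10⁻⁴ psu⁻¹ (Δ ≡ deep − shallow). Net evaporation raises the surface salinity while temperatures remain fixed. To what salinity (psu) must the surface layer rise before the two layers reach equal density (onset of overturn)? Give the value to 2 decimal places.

41.43 psu

Neutral buoyancy requires −α(T_deep − T_surf) + β(S_deep − S_surf′) = 0.
S_surf′ = S_deep − (α/β)·ΔT = 40.19 − (2.1 × 10⁻⁴/7.8 × 10⁻⁴)·(-4.6) = 41.4285 psu.
Increase required: 41.4285 − 40.13 = 1.2985 psu.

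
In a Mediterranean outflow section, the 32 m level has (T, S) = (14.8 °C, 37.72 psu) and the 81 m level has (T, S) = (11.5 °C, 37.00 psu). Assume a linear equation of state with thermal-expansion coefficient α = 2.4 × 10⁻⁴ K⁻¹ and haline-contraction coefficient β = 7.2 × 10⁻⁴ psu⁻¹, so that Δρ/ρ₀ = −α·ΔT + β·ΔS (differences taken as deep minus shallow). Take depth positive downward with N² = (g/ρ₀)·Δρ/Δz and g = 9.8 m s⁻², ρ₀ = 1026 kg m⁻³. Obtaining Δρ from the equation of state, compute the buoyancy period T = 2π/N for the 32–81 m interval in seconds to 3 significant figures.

849 s

ΔT = -3.3 K, ΔS = -0.72 psu (deep − shallow).
Δρ/ρ₀ = −αΔT + βΔS = 7.92 × 10⁻⁴ − 5.184 × 10⁻⁴ = 2.736 × 10⁻⁴, so Δρ ≈ 0.2807 kg m⁻³.
N² = (g/ρ₀)·Δρ/Δz = g·(Δρ/ρ₀)/Δz = 9.8 × 2.736 × 10⁻⁴ / 49 = 5.4720 × 10⁻⁵ s⁻².
N = √(5.4720 × 10⁻⁵) = 7.3973 × 10⁻³ rad s⁻¹ → T = 2π/N = 849.39 s ≈ 849 s.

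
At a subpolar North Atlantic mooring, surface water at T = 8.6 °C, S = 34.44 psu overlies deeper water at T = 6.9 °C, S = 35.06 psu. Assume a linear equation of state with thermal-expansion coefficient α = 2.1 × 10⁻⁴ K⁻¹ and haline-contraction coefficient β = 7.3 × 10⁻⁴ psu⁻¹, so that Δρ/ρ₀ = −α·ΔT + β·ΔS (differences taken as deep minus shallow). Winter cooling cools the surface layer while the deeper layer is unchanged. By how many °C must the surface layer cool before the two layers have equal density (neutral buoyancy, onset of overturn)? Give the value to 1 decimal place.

3.9 °C

Neutral buoyancy requires Δρ = 0, i.e. −α(T_deep − T_surf′) + β(S_deep − S_surf) = 0.
T_surf′ = T_deep − (β/α)·ΔS = 6.9 − (7.3 × 10⁻⁴/2.1 × 10⁻⁴)·(+0.62) = 4.745 °C.
Cooling required: 8.6 − (4.745) = 3.855 °C.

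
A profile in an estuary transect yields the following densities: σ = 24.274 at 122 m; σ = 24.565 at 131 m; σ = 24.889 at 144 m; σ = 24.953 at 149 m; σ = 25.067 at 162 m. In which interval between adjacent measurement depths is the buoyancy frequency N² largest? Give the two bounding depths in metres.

Compute the density gradient over each adjacent pair:
  122–131 m: Δρ/Δz = 0.291/9 = 0.032 kg m⁻⁴
  131–144 m: Δρ/Δz = 0.324/13 = 0.025 kg m⁻⁴
  144–149 m: Δρ/Δz = 0.064/5 = 0.013 kg m⁻⁴
  149–162 m: Δρ/Δz = 0.114/13 = 8.8 × 10⁻³ kg m⁻⁴
The largest gradient is in the 122–131 m interval — the pycnocline.

122–131 m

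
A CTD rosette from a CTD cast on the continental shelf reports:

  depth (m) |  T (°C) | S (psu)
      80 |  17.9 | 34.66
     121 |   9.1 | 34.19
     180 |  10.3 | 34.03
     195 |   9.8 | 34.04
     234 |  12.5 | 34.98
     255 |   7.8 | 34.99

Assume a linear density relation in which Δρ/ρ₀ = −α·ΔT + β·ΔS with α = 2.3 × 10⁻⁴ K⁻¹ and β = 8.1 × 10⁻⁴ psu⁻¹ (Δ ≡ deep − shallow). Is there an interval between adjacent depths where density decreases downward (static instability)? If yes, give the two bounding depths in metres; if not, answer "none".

Evaluate Δρ/ρ₀ = −αΔT + βΔS across each adjacent pair:
  80–121 m: −αΔT+βΔS = −(2.3 × 10⁻⁴)(-8.8)+(8.1 × 10⁻⁴)(-0.47) = 1.6 × 10⁻³ → stable
  121–180 m: −αΔT+βΔS = −(2.3 × 10⁻⁴)(+1.2)+(8.1 × 10⁻⁴)(-0.16) = -4.1 × 10⁻⁴ → UNSTABLE
  180–195 m: −αΔT+βΔS = −(2.3 × 10⁻⁴)(-0.5)+(8.1 × 10⁻⁴)(+0.01) = 1.2 × 10⁻⁴ → stable
  195–234 m: −αΔT+βΔS = −(2.3 × 10⁻⁴)(+2.7)+(8.1 × 10⁻⁴)(+0.94) = 1.4 × 10⁻⁴ → stable
  234–255 m: −αΔT+βΔS = −(2.3 × 10⁻⁴)(-4.7)+(8.1 × 10⁻⁴)(+0.01) = 1.1 × 10⁻³ → stable
The 121–180 m interval has Δρ < 0: lighter water underlies denser water.

121–180 m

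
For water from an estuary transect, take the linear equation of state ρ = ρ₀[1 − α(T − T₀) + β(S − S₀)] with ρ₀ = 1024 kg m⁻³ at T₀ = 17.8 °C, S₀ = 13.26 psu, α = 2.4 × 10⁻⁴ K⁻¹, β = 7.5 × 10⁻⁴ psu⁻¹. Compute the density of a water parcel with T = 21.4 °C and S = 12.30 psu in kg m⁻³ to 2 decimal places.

1022.38 kg m⁻³

T − T₀ = +3.6 K, S − S₀ = -0.96 psu.
Bracket = 1 − α·(+3.6) + β·(-0.96) = 1 + (-1.584 × 10⁻³) = 0.9984160.
ρ = 1024 × 0.9984160 = 1022.38 kg m⁻³.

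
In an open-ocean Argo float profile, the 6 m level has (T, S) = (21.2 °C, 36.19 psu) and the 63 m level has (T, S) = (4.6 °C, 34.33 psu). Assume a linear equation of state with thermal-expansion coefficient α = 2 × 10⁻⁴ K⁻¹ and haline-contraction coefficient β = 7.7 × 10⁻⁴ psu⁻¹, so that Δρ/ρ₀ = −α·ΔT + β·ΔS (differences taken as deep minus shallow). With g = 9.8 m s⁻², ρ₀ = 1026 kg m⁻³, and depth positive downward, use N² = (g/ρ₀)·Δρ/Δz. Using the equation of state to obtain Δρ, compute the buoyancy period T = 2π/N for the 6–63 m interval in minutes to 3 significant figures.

5.81 min

ΔT = -16.6 K, ΔS = -1.86 psu (deep − shallow).
Δρ/ρ₀ = −αΔT + βΔS = 3.32 × 10⁻³ − 1.4322 × 10⁻³ = 1.8878 × 10⁻³, so Δρ ≈ 1.937 kg m⁻³.
N² = (g/ρ₀)·Δρ/Δz = g·(Δρ/ρ₀)/Δz = 9.8 × 1.8878 × 10⁻³ / 57 = 3.2457 × 10⁻⁴ s⁻².
N = √(3.2457 × 10⁻⁴) = 0.018016 rad s⁻¹ → T = 2π/N = 348.76 s = 5.8127 min ≈ 5.81 min.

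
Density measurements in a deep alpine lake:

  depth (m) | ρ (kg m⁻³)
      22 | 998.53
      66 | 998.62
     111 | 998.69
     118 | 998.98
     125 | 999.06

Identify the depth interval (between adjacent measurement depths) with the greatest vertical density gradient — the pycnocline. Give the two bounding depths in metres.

111–118 m

Compute the density gradient over each adjacent pair:
  22–66 m: Δρ/Δz = 0.09/44 = 2.0 × 10⁻³ kg m⁻⁴
  66–111 m: Δρ/Δz = 0.07/45 = 1.6 × 10⁻³ kg m⁻⁴
  111–118 m: Δρ/Δz = 0.29/7 = 0.041 kg m⁻⁴
  118–125 m: Δρ/Δz = 0.08/7 = 0.011 kg m⁻⁴
The largest gradient is in the 111–118 m interval — the pycnocline.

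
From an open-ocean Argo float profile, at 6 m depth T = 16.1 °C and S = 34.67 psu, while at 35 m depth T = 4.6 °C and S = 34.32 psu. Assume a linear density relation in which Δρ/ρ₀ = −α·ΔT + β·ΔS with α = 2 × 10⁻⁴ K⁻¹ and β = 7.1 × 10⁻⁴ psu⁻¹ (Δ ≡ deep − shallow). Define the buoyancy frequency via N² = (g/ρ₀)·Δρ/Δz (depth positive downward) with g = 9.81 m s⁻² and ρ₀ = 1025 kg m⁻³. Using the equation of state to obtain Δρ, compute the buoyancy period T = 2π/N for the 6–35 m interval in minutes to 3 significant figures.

ΔT = -11.5 K, ΔS = -0.35 psu (deep − shallow).
Δρ/ρ₀ = −αΔT + βΔS = 2.30 × 10⁻³ − 2.485 × 10⁻⁴ = 2.0515 × 10⁻³, so Δρ ≈ 2.103 kg m⁻³.
N² = (g/ρ₀)·Δρ/Δz = g·(Δρ/ρ₀)/Δz = 9.81 × 2.0515 × 10⁻³ / 29 = 6.9397 × 10⁻⁴ s⁻².
N = √(6.9397 × 10⁻⁴) = 0.026343 rad s⁻¹ → T = 2π/N = 238.51 s = 3.9752 min ≈ 3.98 min.

3.98 min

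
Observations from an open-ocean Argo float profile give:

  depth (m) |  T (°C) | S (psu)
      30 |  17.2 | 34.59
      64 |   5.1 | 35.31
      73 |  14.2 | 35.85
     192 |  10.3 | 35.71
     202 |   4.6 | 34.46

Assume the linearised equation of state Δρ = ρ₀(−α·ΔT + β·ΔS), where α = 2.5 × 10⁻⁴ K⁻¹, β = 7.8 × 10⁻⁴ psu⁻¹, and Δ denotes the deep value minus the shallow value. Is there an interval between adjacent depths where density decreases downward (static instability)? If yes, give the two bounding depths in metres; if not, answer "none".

64–73 m

Evaluate Δρ/ρ₀ = −αΔT + βΔS across each adjacent pair:
  30–64 m: −αΔT+βΔS = −(2.5 × 10⁻⁴)(-12.1)+(7.8 × 10⁻⁴)(+0.72) = 3.6 × 10⁻³ → stable
  64–73 m: −αΔT+βΔS = −(2.5 × 10⁻⁴)(+9.1)+(7.8 × 10⁻⁴)(+0.54) = -1.9 × 10⁻³ → UNSTABLE
  73–192 m: −αΔT+βΔS = −(2.5 × 10⁻⁴)(-3.9)+(7.8 × 10⁻⁴)(-0.14) = 8.7 × 10⁻⁴ → stable
  192–202 m: −αΔT+βΔS = −(2.5 × 10⁻⁴)(-5.7)+(7.8 × 10⁻⁴)(-1.25) = 4.5 × 10⁻⁴ → stable
The 64–73 m interval has Δρ < 0: lighter water underlies denser water.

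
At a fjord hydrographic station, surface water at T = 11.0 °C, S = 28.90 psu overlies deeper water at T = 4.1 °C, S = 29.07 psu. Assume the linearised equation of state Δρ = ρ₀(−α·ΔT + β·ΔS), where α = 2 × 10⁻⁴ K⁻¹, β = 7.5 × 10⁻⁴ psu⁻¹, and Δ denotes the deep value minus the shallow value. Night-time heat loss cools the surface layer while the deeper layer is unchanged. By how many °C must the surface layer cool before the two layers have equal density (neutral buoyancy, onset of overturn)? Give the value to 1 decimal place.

7.5 °C

Neutral buoyancy requires Δρ = 0, i.e. −α(T_deep − T_surf′) + β(S_deep − S_surf) = 0.
T_surf′ = T_deep − (β/α)·ΔS = 4.1 − (7.5 × 10⁻⁴/2 × 10⁻⁴)·(+0.17) = 3.462 °C.
Cooling required: 11.0 − (3.462) = 7.538 °C.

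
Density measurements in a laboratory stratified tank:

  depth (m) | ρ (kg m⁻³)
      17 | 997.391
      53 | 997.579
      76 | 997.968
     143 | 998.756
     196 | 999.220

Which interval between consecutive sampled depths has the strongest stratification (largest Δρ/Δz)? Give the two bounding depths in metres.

Compute the density gradient over each adjacent pair:
  17–53 m: Δρ/Δz = 0.188/36 = 5.2 × 10⁻³ kg m⁻⁴
  53–76 m: Δρ/Δz = 0.389/23 = 0.017 kg m⁻⁴
  76–143 m: Δρ/Δz = 0.788/67 = 0.012 kg m⁻⁴
  143–196 m: Δρ/Δz = 0.464/53 = 8.8 × 10⁻³ kg m⁻⁴
The largest gradient is in the 53–76 m interval — the pycnocline.

53–76 m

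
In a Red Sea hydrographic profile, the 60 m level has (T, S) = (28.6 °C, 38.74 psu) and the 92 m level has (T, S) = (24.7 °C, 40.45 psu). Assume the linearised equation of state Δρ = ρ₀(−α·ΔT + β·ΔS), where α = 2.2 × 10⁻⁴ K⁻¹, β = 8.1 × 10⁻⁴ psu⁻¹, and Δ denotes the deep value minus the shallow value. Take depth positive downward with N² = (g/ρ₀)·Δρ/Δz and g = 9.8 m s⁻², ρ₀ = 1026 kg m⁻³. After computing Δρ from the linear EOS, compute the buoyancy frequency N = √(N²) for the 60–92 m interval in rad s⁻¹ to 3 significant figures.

0.0262 rad s⁻¹

ΔT = -3.9 K, ΔS = +1.71 psu (deep − shallow).
Δρ/ρ₀ = −αΔT + βΔS = 8.58 × 10⁻⁴ + 1.3851 × 10⁻³ = 2.2431 × 10⁻³, so Δρ ≈ 2.301 kg m⁻³.
N² = (g/ρ₀)·Δρ/Δz = g·(Δρ/ρ₀)/Δz = 9.8 × 2.2431 × 10⁻³ / 32 = 6.8695 × 10⁻⁴ s⁻².
N = √(6.8695 × 10⁻⁴) = 0.026210 rad s⁻¹ ≈ 0.0262 rad s⁻¹.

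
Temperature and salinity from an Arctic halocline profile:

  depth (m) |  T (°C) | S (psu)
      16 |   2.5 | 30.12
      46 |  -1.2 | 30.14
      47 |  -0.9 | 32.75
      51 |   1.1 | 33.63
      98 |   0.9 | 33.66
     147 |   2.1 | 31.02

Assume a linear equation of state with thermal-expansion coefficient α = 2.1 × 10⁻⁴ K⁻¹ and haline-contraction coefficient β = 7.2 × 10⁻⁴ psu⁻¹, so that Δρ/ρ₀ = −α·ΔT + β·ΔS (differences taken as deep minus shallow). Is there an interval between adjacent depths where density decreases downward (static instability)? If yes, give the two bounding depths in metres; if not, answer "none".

Evaluate Δρ/ρ₀ = −αΔT + βΔS across each adjacent pair:
  16–46 m: −αΔT+βΔS = −(2.1 × 10⁻⁴)(-3.7)+(7.2 × 10⁻⁴)(+0.02) = 7.9 × 10⁻⁴ → stable
  46–47 m: −αΔT+βΔS = −(2.1 × 10⁻⁴)(+0.3)+(7.2 × 10⁻⁴)(+2.61) = 1.8 × 10⁻³ → stable
  47–51 m: −αΔT+βΔS = −(2.1 × 10⁻⁴)(+2.0)+(7.2 × 10⁻⁴)(+0.88) = 2.1 × 10⁻⁴ → stable
  51–98 m: −αΔT+βΔS = −(2.1 × 10⁻⁴)(-0.2)+(7.2 × 10⁻⁴)(+0.03) = 6.4 × 10⁻⁵ → stable
  98–147 m: −αΔT+βΔS = −(2.1 × 10⁻⁴)(+1.2)+(7.2 × 10⁻⁴)(-2.64) = -2.2 × 10⁻³ → UNSTABLE
The 98–147 m interval has Δρ < 0: lighter water underlies denser water.

98–147 m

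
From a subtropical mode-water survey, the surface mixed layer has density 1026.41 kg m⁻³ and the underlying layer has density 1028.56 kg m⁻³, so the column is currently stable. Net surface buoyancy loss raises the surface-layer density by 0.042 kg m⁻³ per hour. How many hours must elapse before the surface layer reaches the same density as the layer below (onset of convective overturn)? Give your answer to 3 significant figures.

51.2 hours

Density deficit of the surface layer: 1028.56 − 1026.41 = 2.15 kg m⁻³.
Required change = 2.15 / 0.042 = 51.2 hours.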